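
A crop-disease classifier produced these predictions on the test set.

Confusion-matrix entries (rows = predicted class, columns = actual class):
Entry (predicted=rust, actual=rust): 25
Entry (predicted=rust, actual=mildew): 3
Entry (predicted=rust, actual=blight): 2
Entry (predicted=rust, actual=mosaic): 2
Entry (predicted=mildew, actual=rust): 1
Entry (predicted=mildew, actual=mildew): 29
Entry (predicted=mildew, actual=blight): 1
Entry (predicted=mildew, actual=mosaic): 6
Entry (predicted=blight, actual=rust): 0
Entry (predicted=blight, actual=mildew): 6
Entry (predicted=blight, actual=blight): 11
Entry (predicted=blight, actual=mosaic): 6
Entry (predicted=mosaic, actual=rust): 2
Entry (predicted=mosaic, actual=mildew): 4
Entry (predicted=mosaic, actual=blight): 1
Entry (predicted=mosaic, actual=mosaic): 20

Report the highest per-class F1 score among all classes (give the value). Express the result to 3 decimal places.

Per-class F1 score (2·TP/(2·TP+FP+FN)):
  rust: TP=25, FP=3+2+2=7, FN=1+0+2=3 → 50/60 = 0.8333
  mildew: TP=29, FP=1+1+6=8, FN=3+6+4=13 → 58/79 = 0.7342
  blight: TP=11, FP=0+6+6=12, FN=2+1+1=4 → 22/38 = 0.5789
  mosaic: TP=20, FP=2+4+1=7, FN=2+6+6=14 → 40/61 = 0.6557
Highest is class 'rust' with F1 score = 0.833.

0.833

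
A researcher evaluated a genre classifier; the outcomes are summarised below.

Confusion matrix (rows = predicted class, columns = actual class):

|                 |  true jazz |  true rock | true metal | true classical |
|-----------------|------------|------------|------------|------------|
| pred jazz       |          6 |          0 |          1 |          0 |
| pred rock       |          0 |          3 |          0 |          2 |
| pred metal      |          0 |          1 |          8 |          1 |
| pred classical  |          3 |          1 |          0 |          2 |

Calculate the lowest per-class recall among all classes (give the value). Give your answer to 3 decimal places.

0.400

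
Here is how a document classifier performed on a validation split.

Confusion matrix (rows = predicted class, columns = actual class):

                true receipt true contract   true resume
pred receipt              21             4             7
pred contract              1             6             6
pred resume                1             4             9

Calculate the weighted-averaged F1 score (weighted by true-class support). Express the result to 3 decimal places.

Per-class F1 score (2·TP/(2·TP+FP+FN)):
  receipt: TP=21, FP=4+7=11, FN=1+1=2 → 42/55 = 0.7636
  contract: TP=6, FP=1+6=7, FN=4+4=8 → 12/27 = 0.4444
  resume: TP=9, FP=1+4=5, FN=7+6=13 → 18/36 = 0.5000
Weighted-F1 score = Σ (supportᵢ/N)·F1 scoreᵢ with N=59: (23/59)·0.7636 + (14/59)·0.4444 + (22/59)·0.5000 = 0.590

0.590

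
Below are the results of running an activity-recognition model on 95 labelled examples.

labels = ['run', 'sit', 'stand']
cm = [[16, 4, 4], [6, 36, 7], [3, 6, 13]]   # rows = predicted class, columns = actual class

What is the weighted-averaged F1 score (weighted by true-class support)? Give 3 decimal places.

Per-class F1 score (2·TP/(2·TP+FP+FN)):
  run: TP=16, FP=4+4=8, FN=6+3=9 → 32/49 = 0.6531
  sit: TP=36, FP=6+7=13, FN=4+6=10 → 72/95 = 0.7579
  stand: TP=13, FP=3+6=9, FN=4+7=11 → 26/46 = 0.5652
Weighted-F1 score = Σ (supportᵢ/N)·F1 scoreᵢ with N=95: (25/95)·0.6531 + (46/95)·0.7579 + (24/95)·0.5652 = 0.682

0.682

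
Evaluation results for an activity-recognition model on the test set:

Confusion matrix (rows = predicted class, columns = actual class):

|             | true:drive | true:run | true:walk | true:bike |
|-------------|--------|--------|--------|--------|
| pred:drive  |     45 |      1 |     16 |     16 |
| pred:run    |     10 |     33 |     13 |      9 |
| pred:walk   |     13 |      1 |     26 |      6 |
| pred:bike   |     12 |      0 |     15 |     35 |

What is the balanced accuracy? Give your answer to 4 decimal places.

0.6018

Balanced accuracy = mean of per-class recall.
  drive: recall = 45/80 = 0.56250
  run: recall = 33/35 = 0.94286
  walk: recall = 26/70 = 0.37143
  bike: recall = 35/66 = 0.53030
Mean = (0.56250 + 0.94286 + 0.37143 + 0.53030) / 4 = 0.6018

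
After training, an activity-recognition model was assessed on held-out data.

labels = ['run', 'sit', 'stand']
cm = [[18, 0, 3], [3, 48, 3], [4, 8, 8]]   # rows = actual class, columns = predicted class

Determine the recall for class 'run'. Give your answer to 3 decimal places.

0.857

Treat 'run' as positive and all other classes as negative.
recall = TP/(TP+FN).
run: TP=18, FN=0+3=3 → 18/21 = 0.8571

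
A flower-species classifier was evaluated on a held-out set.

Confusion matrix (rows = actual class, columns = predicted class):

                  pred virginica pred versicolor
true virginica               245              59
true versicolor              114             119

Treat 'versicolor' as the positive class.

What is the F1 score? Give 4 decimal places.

0.5791

Precision = TP/(TP+FP) = 119/178 = 0.6685
Recall = TP/(TP+FN) = 119/233 = 0.5107
F1 = 2·TP/(2·TP+FP+FN) = 238/411 = 0.5791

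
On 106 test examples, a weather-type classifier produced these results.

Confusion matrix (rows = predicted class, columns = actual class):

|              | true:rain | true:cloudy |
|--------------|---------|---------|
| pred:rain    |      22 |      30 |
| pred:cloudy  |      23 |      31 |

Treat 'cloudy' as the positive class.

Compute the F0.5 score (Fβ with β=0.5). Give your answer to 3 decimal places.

Fβ = (1+β²)·TP / ((1+β²)·TP + β²·FN + FP), with β²=1/4
= 1.25·31 / (1.25·31 + 0.25·30 + 23) = 0.560

0.560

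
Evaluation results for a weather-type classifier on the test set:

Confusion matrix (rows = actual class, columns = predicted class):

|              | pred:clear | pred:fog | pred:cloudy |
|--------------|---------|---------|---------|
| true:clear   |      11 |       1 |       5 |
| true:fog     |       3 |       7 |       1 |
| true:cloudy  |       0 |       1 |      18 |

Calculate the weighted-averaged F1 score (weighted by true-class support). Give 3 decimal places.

Per-class F1 score (2·TP/(2·TP+FP+FN)):
  clear: TP=11, FP=3+0=3, FN=1+5=6 → 22/31 = 0.7097
  fog: TP=7, FP=1+1=2, FN=3+1=4 → 14/20 = 0.7000
  cloudy: TP=18, FP=5+1=6, FN=0+1=1 → 36/43 = 0.8372
Weighted-F1 score = Σ (supportᵢ/N)·F1 scoreᵢ with N=47: (17/47)·0.7097 + (11/47)·0.7000 + (19/47)·0.8372 = 0.759

0.759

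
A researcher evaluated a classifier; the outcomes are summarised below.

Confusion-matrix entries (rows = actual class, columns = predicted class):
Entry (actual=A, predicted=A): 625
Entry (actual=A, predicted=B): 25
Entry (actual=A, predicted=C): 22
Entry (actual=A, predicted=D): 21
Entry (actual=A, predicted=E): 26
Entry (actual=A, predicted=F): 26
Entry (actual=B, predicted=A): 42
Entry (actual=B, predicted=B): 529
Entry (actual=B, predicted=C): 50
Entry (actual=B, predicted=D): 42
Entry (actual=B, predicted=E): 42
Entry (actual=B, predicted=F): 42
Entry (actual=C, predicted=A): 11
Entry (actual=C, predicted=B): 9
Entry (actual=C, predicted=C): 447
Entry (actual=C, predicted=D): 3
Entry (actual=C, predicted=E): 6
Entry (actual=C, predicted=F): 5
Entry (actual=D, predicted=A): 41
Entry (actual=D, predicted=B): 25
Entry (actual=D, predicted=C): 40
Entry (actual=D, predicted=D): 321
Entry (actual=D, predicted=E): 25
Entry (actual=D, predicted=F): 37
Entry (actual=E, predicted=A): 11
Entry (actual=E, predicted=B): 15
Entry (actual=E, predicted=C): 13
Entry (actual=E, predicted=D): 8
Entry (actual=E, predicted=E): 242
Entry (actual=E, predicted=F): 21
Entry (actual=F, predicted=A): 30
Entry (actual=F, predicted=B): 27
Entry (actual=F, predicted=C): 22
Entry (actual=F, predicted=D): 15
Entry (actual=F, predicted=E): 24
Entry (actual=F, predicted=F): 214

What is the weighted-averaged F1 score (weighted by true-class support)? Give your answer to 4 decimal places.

Per-class F1 score (2·TP/(2·TP+FP+FN)):
  A: TP=625, FP=42+11+41+11+30=135, FN=25+22+21+26+26=120 → 1250/1505 = 0.83056
  B: TP=529, FP=25+9+25+15+27=101, FN=42+50+42+42+42=218 → 1058/1377 = 0.76834
  C: TP=447, FP=22+50+40+13+22=147, FN=11+9+3+6+5=34 → 894/1075 = 0.83163
  D: TP=321, FP=21+42+3+8+15=89, FN=41+25+40+25+37=168 → 642/899 = 0.71413
  E: TP=242, FP=26+42+6+25+24=123, FN=11+15+13+8+21=68 → 484/675 = 0.71704
  F: TP=214, FP=26+42+5+37+21=131, FN=30+27+22+15+24=118 → 428/677 = 0.63220
Weighted-F1 score = Σ (supportᵢ/N)·F1 scoreᵢ with N=3104: (745/3104)·0.83056 + (747/3104)·0.76834 + (481/3104)·0.83163 + (489/3104)·0.71413 + (310/3104)·0.71704 + (332/3104)·0.63220 = 0.7649

0.7649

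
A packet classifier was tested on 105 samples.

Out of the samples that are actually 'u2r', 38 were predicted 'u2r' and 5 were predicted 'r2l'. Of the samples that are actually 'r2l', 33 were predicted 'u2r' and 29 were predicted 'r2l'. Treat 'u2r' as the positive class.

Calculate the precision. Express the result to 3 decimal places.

Precision = TP/(TP+FP) = 38/(38+33) = 38/71 = 0.535

0.535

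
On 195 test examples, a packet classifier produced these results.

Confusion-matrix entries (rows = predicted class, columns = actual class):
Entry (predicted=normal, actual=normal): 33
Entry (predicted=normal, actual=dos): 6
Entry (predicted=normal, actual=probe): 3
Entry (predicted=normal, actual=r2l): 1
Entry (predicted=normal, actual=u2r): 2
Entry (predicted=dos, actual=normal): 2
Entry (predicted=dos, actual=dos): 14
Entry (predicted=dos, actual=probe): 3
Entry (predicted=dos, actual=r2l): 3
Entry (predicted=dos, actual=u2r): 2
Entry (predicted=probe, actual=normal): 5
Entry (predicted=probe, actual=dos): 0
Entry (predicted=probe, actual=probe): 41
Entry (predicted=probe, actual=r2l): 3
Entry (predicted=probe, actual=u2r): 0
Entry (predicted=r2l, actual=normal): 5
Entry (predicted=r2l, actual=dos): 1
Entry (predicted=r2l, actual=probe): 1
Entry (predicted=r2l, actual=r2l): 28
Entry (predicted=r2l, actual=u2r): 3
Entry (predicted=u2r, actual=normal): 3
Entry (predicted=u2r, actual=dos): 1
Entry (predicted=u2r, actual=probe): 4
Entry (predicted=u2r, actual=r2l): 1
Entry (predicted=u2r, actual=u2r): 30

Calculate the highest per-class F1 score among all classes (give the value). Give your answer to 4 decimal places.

0.8119

Per-class F1 score (2·TP/(2·TP+FP+FN)):
  normal: TP=33, FP=6+3+1+2=12, FN=2+5+5+3=15 → 66/93 = 0.70968
  dos: TP=14, FP=2+3+3+2=10, FN=6+0+1+1=8 → 28/46 = 0.60870
  probe: TP=41, FP=5+0+3+0=8, FN=3+3+1+4=11 → 82/101 = 0.81188
  r2l: TP=28, FP=5+1+1+3=10, FN=1+3+3+1=8 → 56/74 = 0.75676
  u2r: TP=30, FP=3+1+4+1=9, FN=2+2+0+3=7 → 60/76 = 0.78947
Highest is class 'probe' with F1 score = 0.8119.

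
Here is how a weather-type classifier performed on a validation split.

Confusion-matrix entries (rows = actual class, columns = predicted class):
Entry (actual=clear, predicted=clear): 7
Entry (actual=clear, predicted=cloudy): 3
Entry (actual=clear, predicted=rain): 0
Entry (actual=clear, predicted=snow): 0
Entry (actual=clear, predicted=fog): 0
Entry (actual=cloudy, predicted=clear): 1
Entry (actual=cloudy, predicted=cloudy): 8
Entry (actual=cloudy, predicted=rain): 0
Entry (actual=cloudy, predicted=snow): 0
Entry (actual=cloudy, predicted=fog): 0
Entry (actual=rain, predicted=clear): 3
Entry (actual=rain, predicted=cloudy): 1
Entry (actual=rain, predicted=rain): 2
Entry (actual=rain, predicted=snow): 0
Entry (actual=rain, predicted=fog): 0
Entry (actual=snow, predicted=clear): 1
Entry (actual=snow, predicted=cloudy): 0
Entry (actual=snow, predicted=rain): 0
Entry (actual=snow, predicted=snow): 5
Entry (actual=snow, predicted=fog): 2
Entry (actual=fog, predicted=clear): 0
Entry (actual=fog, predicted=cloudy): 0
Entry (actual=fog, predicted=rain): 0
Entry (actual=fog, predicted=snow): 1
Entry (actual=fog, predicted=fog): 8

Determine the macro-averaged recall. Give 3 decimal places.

0.687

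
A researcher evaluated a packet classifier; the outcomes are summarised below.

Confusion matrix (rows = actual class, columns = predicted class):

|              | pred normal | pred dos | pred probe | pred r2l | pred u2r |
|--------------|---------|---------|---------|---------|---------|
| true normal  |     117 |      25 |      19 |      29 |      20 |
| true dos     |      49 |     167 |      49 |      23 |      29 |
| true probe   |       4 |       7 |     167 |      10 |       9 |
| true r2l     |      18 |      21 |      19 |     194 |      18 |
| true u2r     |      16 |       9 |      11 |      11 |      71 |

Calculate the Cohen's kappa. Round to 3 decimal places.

Observed agreement pₒ = trace/N = 716/1112 = 0.6439
Expected agreement pₑ = Σ (rowᵢ·colᵢ)/N² = (210·204 + 317·229 + 197·265 + 270·267 + 118·147)/1112² = 0.2079
κ = (pₒ − pₑ)/(1 − pₑ) = (0.6439 − 0.2079)/(1 − 0.2079) = 0.550

0.550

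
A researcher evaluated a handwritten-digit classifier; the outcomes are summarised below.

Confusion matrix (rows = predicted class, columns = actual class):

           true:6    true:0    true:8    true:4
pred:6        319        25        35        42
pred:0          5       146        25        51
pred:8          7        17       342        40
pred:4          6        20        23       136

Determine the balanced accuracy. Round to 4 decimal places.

0.7397

Balanced accuracy = mean of per-class recall.
  6: recall = 319/337 = 0.94659
  0: recall = 146/208 = 0.70192
  8: recall = 342/425 = 0.80471
  4: recall = 136/269 = 0.50558
Mean = (0.94659 + 0.70192 + 0.80471 + 0.50558) / 4 = 0.7397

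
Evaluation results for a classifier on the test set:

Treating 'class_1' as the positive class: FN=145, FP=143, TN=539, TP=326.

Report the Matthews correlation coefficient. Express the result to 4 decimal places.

0.4828

MCC = (TP·TN − FP·FN) / √((TP+FP)(TP+FN)(TN+FP)(TN+FN))
Numerator = 326·539 − 143·145 = 154979
Denominator = √(469·471·682·684) = √103046732712 = 321008.9293
MCC = 154979 / 321008.9293 = 0.4828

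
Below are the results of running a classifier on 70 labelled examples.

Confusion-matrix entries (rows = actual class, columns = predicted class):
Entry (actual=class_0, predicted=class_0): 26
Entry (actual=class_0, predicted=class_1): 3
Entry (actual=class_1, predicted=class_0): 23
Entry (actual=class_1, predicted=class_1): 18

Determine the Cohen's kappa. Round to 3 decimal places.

Observed agreement pₒ = trace/N = 44/70 = 0.6286
Expected agreement pₑ = Σ (rowᵢ·colᵢ)/N² = (29·49 + 41·21)/70² = 0.4657
κ = (pₒ − pₑ)/(1 − pₑ) = (0.6286 − 0.4657)/(1 − 0.4657) = 0.305

0.305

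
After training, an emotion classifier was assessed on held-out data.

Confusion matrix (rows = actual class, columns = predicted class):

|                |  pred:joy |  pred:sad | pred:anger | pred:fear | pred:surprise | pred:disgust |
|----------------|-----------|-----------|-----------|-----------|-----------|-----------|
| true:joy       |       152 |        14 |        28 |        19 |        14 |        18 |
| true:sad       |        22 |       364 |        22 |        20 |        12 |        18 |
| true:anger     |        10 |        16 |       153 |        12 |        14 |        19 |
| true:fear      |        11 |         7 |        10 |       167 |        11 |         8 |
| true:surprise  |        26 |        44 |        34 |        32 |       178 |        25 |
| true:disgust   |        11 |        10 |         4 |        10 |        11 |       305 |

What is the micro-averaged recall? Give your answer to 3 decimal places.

0.720

Micro-averaging pools counts across classes: ΣTP=1319, ΣFP=512, ΣFN=512.
Micro-recall = TP/(TP+FN) on pooled counts = 0.720 (equals overall accuracy in single-label multiclass).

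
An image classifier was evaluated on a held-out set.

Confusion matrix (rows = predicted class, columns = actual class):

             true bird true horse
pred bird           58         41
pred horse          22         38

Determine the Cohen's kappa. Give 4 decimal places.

0.2063

Observed agreement pₒ = trace/N = 96/159 = 0.60377
Expected agreement pₑ = Σ (rowᵢ·colᵢ)/N² = (80·99 + 79·60)/159² = 0.50077
κ = (pₒ − pₑ)/(1 − pₑ) = (0.60377 − 0.50077)/(1 − 0.50077) = 0.2063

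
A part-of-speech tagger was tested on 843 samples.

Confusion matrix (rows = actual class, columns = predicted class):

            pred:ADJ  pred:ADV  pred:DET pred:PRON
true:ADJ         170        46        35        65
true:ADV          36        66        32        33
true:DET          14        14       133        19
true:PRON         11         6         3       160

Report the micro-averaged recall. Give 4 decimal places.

Micro-averaging pools counts across classes: ΣTP=529, ΣFP=314, ΣFN=314.
Micro-recall = TP/(TP+FN) on pooled counts = 0.6275 (equals overall accuracy in single-label multiclass).

0.6275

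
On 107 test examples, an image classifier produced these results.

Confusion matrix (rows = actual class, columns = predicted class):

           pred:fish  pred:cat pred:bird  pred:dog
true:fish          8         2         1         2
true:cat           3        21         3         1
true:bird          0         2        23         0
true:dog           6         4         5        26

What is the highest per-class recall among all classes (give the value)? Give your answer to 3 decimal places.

0.920

Per-class recall (TP/(TP+FN)):
  fish: TP=8, FN=2+1+2=5 → 8/13 = 0.6154
  cat: TP=21, FN=3+3+1=7 → 21/28 = 0.7500
  bird: TP=23, FN=0+2+0=2 → 23/25 = 0.9200
  dog: TP=26, FN=6+4+5=15 → 26/41 = 0.6341
Highest is class 'bird' with recall = 0.920.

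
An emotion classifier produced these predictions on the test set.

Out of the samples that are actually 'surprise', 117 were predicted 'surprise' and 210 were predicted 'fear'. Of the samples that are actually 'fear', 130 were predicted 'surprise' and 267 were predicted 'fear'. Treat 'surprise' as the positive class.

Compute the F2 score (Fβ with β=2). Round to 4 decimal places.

Fβ = (1+β²)·TP / ((1+β²)·TP + β²·FN + FP), with β²=4
= 5·117 / (5·117 + 4·210 + 130) = 0.3762

0.3762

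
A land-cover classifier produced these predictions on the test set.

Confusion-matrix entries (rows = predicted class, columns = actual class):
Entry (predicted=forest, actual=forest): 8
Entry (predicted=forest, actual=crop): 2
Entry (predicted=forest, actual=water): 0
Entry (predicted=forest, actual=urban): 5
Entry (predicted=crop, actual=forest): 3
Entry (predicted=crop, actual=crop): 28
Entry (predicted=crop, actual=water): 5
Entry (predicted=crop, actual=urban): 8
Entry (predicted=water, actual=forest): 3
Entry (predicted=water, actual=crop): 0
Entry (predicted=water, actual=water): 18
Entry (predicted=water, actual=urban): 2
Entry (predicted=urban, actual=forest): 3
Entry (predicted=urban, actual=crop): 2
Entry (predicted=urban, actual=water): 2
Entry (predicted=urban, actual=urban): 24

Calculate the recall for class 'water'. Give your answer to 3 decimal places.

0.720

recall = TP/(TP+FN).
water: TP=18, FN=0+5+2=7 → 18/25 = 0.7200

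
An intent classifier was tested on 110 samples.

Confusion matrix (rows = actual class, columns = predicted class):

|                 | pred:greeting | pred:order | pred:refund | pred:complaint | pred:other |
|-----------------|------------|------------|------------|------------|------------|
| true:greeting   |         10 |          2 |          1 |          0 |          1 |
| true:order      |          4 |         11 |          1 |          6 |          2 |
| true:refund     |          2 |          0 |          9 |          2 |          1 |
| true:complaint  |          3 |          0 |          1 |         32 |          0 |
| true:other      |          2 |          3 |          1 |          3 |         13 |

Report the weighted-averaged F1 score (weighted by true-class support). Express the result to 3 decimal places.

0.676

Per-class F1 score (2·TP/(2·TP+FP+FN)):
  greeting: TP=10, FP=4+2+3+2=11, FN=2+1+0+1=4 → 20/35 = 0.5714
  order: TP=11, FP=2+0+0+3=5, FN=4+1+6+2=13 → 22/40 = 0.5500
  refund: TP=9, FP=1+1+1+1=4, FN=2+0+2+1=5 → 18/27 = 0.6667
  complaint: TP=32, FP=0+6+2+3=11, FN=3+0+1+0=4 → 64/79 = 0.8101
  other: TP=13, FP=1+2+1+0=4, FN=2+3+1+3=9 → 26/39 = 0.6667
Weighted-F1 score = Σ (supportᵢ/N)·F1 scoreᵢ with N=110: (14/110)·0.5714 + (24/110)·0.5500 + (14/110)·0.6667 + (36/110)·0.8101 + (22/110)·0.6667 = 0.676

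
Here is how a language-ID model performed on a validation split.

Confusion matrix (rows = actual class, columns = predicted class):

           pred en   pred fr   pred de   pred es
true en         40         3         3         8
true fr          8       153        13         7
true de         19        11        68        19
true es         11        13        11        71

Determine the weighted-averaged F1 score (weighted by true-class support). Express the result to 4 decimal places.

Per-class F1 score (2·TP/(2·TP+FP+FN)):
  en: TP=40, FP=8+19+11=38, FN=3+3+8=14 → 80/132 = 0.60606
  fr: TP=153, FP=3+11+13=27, FN=8+13+7=28 → 306/361 = 0.84765
  de: TP=68, FP=3+13+11=27, FN=19+11+19=49 → 136/212 = 0.64151
  es: TP=71, FP=8+7+19=34, FN=11+13+11=35 → 142/211 = 0.67299
Weighted-F1 score = Σ (supportᵢ/N)·F1 scoreᵢ with N=458: (54/458)·0.60606 + (181/458)·0.84765 + (117/458)·0.64151 + (106/458)·0.67299 = 0.7261

0.7261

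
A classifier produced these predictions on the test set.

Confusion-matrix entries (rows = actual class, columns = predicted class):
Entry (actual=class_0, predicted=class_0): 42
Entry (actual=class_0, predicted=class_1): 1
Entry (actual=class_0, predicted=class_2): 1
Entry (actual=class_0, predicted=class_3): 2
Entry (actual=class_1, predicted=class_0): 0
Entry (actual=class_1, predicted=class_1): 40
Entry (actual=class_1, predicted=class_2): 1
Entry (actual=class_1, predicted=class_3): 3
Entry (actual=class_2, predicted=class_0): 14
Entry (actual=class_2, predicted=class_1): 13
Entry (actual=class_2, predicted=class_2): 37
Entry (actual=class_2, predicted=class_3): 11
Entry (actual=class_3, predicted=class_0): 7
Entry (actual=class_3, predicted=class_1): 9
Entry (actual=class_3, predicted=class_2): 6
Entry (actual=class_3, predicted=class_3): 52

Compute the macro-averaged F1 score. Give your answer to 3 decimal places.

Per-class F1 score (2·TP/(2·TP+FP+FN)):
  class_0: TP=42, FP=0+14+7=21, FN=1+1+2=4 → 84/109 = 0.7706
  class_1: TP=40, FP=1+13+9=23, FN=0+1+3=4 → 80/107 = 0.7477
  class_2: TP=37, FP=1+1+6=8, FN=14+13+11=38 → 74/120 = 0.6167
  class_3: TP=52, FP=2+3+11=16, FN=7+9+6=22 → 104/142 = 0.7324
Macro-F1 score = mean = (0.7706 + 0.7477 + 0.6167 + 0.7324) / 4 = 0.717

0.717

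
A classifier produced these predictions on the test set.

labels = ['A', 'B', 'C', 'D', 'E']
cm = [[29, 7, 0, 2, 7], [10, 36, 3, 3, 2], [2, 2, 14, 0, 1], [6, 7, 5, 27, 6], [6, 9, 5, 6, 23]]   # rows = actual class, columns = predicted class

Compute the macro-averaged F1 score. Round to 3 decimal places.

Per-class F1 score (2·TP/(2·TP+FP+FN)):
  A: TP=29, FP=10+2+6+6=24, FN=7+0+2+7=16 → 58/98 = 0.5918
  B: TP=36, FP=7+2+7+9=25, FN=10+3+3+2=18 → 72/115 = 0.6261
  C: TP=14, FP=0+3+5+5=13, FN=2+2+0+1=5 → 28/46 = 0.6087
  D: TP=27, FP=2+3+0+6=11, FN=6+7+5+6=24 → 54/89 = 0.6067
  E: TP=23, FP=7+2+1+6=16, FN=6+9+5+6=26 → 46/88 = 0.5227
Macro-F1 score = mean = (0.5918 + 0.6261 + 0.6087 + 0.6067 + 0.5227) / 5 = 0.591

0.591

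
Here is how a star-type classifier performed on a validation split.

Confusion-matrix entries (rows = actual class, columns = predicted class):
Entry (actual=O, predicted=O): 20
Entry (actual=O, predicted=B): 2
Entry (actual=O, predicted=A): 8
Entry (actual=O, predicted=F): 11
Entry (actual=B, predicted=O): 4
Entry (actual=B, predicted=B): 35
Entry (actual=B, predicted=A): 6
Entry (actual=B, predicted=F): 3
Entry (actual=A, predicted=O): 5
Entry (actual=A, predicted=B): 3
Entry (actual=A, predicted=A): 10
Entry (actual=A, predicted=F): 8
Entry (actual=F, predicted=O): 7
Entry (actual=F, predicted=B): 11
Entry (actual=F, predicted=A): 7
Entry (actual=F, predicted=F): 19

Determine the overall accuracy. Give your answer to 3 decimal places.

Accuracy = trace / total = (20+35+10+19=84) / 159 = 84/159 = 0.528

0.528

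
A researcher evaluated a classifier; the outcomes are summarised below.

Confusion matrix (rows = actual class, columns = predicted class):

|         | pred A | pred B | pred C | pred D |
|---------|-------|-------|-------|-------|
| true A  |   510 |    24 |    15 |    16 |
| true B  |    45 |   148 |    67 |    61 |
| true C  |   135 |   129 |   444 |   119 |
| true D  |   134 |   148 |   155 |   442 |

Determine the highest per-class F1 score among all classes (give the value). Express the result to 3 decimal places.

Per-class F1 score (2·TP/(2·TP+FP+FN)):
  A: TP=510, FP=45+135+134=314, FN=24+15+16=55 → 1020/1389 = 0.7343
  B: TP=148, FP=24+129+148=301, FN=45+67+61=173 → 296/770 = 0.3844
  C: TP=444, FP=15+67+155=237, FN=135+129+119=383 → 888/1508 = 0.5889
  D: TP=442, FP=16+61+119=196, FN=134+148+155=437 → 884/1517 = 0.5827
Highest is class 'A' with F1 score = 0.734.

0.734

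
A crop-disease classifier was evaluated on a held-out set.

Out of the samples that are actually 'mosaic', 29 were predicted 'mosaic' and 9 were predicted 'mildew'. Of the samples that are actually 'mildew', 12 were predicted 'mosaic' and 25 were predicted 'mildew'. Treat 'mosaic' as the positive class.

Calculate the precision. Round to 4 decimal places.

Precision = TP/(TP+FP) = 29/(29+12) = 29/41 = 0.7073

0.7073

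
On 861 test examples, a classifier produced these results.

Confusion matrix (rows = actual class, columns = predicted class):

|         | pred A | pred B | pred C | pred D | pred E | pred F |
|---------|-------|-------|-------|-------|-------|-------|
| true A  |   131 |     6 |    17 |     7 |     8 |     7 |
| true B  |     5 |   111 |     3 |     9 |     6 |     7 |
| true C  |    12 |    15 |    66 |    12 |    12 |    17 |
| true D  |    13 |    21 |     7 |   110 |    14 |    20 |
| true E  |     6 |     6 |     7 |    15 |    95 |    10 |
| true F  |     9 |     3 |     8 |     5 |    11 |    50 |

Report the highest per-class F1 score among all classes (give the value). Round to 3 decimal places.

Per-class F1 score (2·TP/(2·TP+FP+FN)):
  A: TP=131, FP=5+12+13+6+9=45, FN=6+17+7+8+7=45 → 262/352 = 0.7443
  B: TP=111, FP=6+15+21+6+3=51, FN=5+3+9+6+7=30 → 222/303 = 0.7327
  C: TP=66, FP=17+3+7+7+8=42, FN=12+15+12+12+17=68 → 132/242 = 0.5455
  D: TP=110, FP=7+9+12+15+5=48, FN=13+21+7+14+20=75 → 220/343 = 0.6414
  E: TP=95, FP=8+6+12+14+11=51, FN=6+6+7+15+10=44 → 190/285 = 0.6667
  F: TP=50, FP=7+7+17+20+10=61, FN=9+3+8+5+11=36 → 100/197 = 0.5076
Highest is class 'A' with F1 score = 0.744.

0.744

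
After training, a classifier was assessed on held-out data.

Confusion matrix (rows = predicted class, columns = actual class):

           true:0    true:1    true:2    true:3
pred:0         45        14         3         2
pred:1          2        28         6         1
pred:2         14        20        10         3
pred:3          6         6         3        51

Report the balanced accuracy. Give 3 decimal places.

Balanced accuracy = mean of per-class recall.
  0: recall = 45/67 = 0.6716
  1: recall = 28/68 = 0.4118
  2: recall = 10/22 = 0.4545
  3: recall = 51/57 = 0.8947
Mean = (0.6716 + 0.4118 + 0.4545 + 0.8947) / 4 = 0.608

0.608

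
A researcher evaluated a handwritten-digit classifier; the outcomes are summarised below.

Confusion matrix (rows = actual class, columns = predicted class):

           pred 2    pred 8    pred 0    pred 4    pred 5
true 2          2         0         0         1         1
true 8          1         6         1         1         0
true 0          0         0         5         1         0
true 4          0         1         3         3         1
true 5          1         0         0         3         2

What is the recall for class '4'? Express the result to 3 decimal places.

0.375

One-vs-rest for '4': TP = diagonal; FP = other classes predicted '4'; FN = '4' predicted as other.
recall = TP/(TP+FN).
4: TP=3, FN=0+1+3+1=5 → 3/8 = 0.3750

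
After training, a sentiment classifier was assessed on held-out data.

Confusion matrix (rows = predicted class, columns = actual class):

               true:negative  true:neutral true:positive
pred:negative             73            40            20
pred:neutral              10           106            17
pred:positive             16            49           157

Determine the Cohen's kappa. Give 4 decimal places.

0.5244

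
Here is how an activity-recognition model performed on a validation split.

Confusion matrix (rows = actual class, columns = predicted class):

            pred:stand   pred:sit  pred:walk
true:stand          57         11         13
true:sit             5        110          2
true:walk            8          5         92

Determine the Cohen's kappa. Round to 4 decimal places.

0.7784

Observed agreement pₒ = trace/N = 259/303 = 0.85479
Expected agreement pₑ = Σ (rowᵢ·colᵢ)/N² = (81·70 + 117·126 + 105·107)/303² = 0.34470
κ = (pₒ − pₑ)/(1 − pₑ) = (0.85479 − 0.34470)/(1 − 0.34470) = 0.7784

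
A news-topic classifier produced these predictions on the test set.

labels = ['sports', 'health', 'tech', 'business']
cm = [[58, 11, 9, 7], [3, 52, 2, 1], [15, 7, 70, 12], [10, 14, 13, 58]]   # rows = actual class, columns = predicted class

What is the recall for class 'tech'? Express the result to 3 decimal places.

0.673

Take TP from the diagonal, FP from the rest of the 'tech' prediction marginal, FN from the rest of the 'tech' actual marginal.
recall = TP/(TP+FN).
tech: TP=70, FN=15+7+12=34 → 70/104 = 0.6731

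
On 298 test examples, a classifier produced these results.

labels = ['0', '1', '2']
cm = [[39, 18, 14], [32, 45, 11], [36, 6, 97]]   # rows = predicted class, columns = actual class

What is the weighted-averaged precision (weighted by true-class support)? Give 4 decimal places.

0.6013

Per-class precision (TP/(TP+FP)):
  0: TP=39, FP=18+14=32 → 39/71 = 0.54930
  1: TP=45, FP=32+11=43 → 45/88 = 0.51136
  2: TP=97, FP=36+6=42 → 97/139 = 0.69784
Weighted-precision = Σ (supportᵢ/N)·precisionᵢ with N=298: (107/298)·0.54930 + (69/298)·0.51136 + (122/298)·0.69784 = 0.6013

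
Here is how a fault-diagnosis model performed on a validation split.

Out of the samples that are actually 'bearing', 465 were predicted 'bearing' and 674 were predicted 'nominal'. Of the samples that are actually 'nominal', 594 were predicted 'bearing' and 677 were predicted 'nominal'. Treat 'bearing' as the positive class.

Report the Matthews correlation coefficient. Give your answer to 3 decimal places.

MCC = (TP·TN − FP·FN) / √((TP+FP)(TP+FN)(TN+FP)(TN+FN))
Numerator = 465·677 − 594·674 = -85551
Denominator = √(1059·1139·1271·1351) = √2071193067321 = 1439164.0168
MCC = -85551 / 1439164.0168 = -0.059

-0.059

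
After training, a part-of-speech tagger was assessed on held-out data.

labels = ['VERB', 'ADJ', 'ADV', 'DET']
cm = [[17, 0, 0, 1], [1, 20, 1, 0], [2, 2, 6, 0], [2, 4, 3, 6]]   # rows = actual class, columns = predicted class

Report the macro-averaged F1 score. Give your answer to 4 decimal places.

Per-class F1 score (2·TP/(2·TP+FP+FN)):
  VERB: TP=17, FP=1+2+2=5, FN=0+0+1=1 → 34/40 = 0.85000
  ADJ: TP=20, FP=0+2+4=6, FN=1+1+0=2 → 40/48 = 0.83333
  ADV: TP=6, FP=0+1+3=4, FN=2+2+0=4 → 12/20 = 0.60000
  DET: TP=6, FP=1+0+0=1, FN=2+4+3=9 → 12/22 = 0.54545
Macro-F1 score = mean = (0.85000 + 0.83333 + 0.60000 + 0.54545) / 4 = 0.7072

0.7072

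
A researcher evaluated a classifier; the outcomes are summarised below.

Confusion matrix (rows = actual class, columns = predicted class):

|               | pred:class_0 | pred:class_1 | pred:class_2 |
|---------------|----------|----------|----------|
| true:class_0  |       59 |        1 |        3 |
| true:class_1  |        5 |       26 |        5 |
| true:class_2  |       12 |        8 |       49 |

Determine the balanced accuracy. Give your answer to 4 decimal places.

0.7896

Balanced accuracy = mean of per-class recall.
  class_0: recall = 59/63 = 0.93651
  class_1: recall = 26/36 = 0.72222
  class_2: recall = 49/69 = 0.71014
Mean = (0.93651 + 0.72222 + 0.71014) / 3 = 0.7896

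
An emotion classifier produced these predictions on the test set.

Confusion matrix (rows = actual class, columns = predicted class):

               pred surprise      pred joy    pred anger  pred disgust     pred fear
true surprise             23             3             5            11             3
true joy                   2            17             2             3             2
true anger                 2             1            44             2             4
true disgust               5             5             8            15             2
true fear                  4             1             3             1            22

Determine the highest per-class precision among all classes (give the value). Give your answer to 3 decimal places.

0.710

Per-class precision (TP/(TP+FP)):
  surprise: TP=23, FP=2+2+5+4=13 → 23/36 = 0.6389
  joy: TP=17, FP=3+1+5+1=10 → 17/27 = 0.6296
  anger: TP=44, FP=5+2+8+3=18 → 44/62 = 0.7097
  disgust: TP=15, FP=11+3+2+1=17 → 15/32 = 0.4688
  fear: TP=22, FP=3+2+4+2=11 → 22/33 = 0.6667
Highest is class 'anger' with precision = 0.710.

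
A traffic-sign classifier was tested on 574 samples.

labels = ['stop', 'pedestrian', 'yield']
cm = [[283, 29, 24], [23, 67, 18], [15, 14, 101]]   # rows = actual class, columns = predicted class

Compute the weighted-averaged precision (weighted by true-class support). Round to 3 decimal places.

Per-class precision (TP/(TP+FP)):
  stop: TP=283, FP=23+15=38 → 283/321 = 0.8816
  pedestrian: TP=67, FP=29+14=43 → 67/110 = 0.6091
  yield: TP=101, FP=24+18=42 → 101/143 = 0.7063
Weighted-precision = Σ (supportᵢ/N)·precisionᵢ with N=574: (336/574)·0.8816 + (108/574)·0.6091 + (130/574)·0.7063 = 0.791

0.791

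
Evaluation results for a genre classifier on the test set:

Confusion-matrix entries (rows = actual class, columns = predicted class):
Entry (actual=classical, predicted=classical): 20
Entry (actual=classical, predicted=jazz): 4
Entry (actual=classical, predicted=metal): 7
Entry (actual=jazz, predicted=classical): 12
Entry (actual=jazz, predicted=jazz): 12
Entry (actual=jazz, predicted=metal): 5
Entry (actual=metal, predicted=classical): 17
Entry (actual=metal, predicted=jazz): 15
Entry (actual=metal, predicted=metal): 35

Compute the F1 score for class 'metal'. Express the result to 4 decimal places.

F1 score = 2·TP/(2·TP+FP+FN).
metal: TP=35, FP=7+5=12, FN=17+15=32 → 70/114 = 0.61404

0.6140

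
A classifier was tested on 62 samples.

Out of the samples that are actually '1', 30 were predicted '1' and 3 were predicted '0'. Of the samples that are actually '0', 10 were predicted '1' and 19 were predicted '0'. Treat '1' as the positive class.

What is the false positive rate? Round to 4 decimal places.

FPR = FP/(FP+TN) = 10/(10+19) = 0.3448

0.3448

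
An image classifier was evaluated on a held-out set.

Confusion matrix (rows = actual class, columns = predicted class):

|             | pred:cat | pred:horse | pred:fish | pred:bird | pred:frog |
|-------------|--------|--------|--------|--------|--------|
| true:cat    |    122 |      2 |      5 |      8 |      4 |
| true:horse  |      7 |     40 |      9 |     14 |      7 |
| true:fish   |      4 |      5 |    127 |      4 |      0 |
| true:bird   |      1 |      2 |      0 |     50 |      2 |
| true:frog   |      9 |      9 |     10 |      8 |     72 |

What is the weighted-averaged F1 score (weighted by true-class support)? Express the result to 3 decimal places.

Per-class F1 score (2·TP/(2·TP+FP+FN)):
  cat: TP=122, FP=7+4+1+9=21, FN=2+5+8+4=19 → 244/284 = 0.8592
  horse: TP=40, FP=2+5+2+9=18, FN=7+9+14+7=37 → 80/135 = 0.5926
  fish: TP=127, FP=5+9+0+10=24, FN=4+5+4+0=13 → 254/291 = 0.8729
  bird: TP=50, FP=8+14+4+8=34, FN=1+2+0+2=5 → 100/139 = 0.7194
  frog: TP=72, FP=4+7+0+2=13, FN=9+9+10+8=36 → 144/193 = 0.7461
Weighted-F1 score = Σ (supportᵢ/N)·F1 scoreᵢ with N=521: (141/521)·0.8592 + (77/521)·0.5926 + (140/521)·0.8729 + (55/521)·0.7194 + (108/521)·0.7461 = 0.785

0.785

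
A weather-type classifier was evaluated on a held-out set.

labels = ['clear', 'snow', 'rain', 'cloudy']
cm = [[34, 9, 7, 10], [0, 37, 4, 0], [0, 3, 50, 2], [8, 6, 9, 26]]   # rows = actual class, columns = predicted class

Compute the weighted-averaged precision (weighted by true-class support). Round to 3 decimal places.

0.727

Per-class precision (TP/(TP+FP)):
  clear: TP=34, FP=0+0+8=8 → 34/42 = 0.8095
  snow: TP=37, FP=9+3+6=18 → 37/55 = 0.6727
  rain: TP=50, FP=7+4+9=20 → 50/70 = 0.7143
  cloudy: TP=26, FP=10+0+2=12 → 26/38 = 0.6842
Weighted-precision = Σ (supportᵢ/N)·precisionᵢ with N=205: (60/205)·0.8095 + (41/205)·0.6727 + (55/205)·0.7143 + (49/205)·0.6842 = 0.727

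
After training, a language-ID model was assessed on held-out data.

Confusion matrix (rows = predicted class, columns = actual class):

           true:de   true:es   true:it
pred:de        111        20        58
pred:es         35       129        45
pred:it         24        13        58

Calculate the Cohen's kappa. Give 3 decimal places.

0.406

Observed agreement pₒ = trace/N = 298/493 = 0.6045
Expected agreement pₑ = Σ (rowᵢ·colᵢ)/N² = (170·189 + 162·209 + 161·95)/493² = 0.3344
κ = (pₒ − pₑ)/(1 − pₑ) = (0.6045 − 0.3344)/(1 − 0.3344) = 0.406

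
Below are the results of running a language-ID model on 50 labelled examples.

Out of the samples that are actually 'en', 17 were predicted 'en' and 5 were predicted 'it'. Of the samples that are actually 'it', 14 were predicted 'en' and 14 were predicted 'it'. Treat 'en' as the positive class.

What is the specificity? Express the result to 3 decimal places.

Specificity = TN/(TN+FP) = 14/(14+14) = 0.500

0.500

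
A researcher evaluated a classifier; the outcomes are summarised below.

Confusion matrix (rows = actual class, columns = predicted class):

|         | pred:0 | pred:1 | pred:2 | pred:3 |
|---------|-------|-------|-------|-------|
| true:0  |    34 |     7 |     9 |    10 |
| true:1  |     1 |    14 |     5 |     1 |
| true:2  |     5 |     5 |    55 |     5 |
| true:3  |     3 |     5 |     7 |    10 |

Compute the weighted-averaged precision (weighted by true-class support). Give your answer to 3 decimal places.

0.666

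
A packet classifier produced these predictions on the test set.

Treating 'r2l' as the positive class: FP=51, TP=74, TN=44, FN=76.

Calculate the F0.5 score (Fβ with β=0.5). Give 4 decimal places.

Fβ = (1+β²)·TP / ((1+β²)·TP + β²·FN + FP), with β²=1/4
= 1.25·74 / (1.25·74 + 0.25·76 + 51) = 0.5692

0.5692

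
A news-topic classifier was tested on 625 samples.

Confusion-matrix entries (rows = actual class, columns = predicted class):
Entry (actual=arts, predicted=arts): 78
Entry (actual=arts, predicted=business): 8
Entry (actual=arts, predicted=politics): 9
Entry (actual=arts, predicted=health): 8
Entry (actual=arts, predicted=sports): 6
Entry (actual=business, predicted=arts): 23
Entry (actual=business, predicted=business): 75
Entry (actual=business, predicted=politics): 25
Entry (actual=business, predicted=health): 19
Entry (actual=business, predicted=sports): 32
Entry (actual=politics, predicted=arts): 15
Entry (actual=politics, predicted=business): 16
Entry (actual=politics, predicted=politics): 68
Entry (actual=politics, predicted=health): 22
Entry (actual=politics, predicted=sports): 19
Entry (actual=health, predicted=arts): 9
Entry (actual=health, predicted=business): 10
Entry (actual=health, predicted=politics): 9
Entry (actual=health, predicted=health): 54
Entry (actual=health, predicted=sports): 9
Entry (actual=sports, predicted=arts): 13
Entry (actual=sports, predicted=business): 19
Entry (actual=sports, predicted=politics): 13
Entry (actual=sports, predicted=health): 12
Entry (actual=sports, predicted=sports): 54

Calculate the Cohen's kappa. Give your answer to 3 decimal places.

0.407

Observed agreement pₒ = trace/N = 329/625 = 0.5264
Expected agreement pₑ = Σ (rowᵢ·colᵢ)/N² = (109·138 + 174·128 + 140·124 + 91·115 + 111·120)/625² = 0.2009
κ = (pₒ − pₑ)/(1 − pₑ) = (0.5264 − 0.2009)/(1 − 0.2009) = 0.407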